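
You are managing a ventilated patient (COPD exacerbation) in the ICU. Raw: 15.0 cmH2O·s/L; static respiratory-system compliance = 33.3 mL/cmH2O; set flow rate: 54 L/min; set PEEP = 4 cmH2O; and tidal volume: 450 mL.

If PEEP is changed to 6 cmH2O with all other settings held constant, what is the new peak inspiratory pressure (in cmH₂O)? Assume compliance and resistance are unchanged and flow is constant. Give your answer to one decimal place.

Flow: 54 L/min ÷ 60 = 0.9 L/s.
PIP = Vt/C + R·V̇ + PEEP (constant-flow equation of motion).
Only the baseline term changes: ΔPIP = ΔPEEP = 6 − 4 = 2.0 cmH2O.
Original PIP = 450/33.3 + 15.0×0.9 + 4 = 31.014 cmH2O; new PIP = 31.014 + (2.0) = 33.014 cmH2O.

33.0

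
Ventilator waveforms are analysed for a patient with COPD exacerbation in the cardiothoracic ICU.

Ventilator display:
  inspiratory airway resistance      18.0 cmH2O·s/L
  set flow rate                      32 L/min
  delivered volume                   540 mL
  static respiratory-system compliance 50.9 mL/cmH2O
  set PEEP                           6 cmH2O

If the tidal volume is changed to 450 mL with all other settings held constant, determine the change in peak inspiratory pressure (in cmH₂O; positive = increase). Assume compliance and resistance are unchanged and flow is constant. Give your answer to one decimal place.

PIP = Vt/C + R·V̇ + PEEP (constant-flow equation of motion).
Only the elastic term changes: ΔPIP = ΔVt / C = (450 − 540) / 50.9 = -1.768 cmH2O.

-1.8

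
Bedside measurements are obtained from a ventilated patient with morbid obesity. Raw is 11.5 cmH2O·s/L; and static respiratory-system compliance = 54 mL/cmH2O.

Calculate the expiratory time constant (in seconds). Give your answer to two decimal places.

τ = R × C = 11.5 × 54 mL/cmH2O = 11.5 × 0.054 L/cmH2O = 0.621 s.

0.62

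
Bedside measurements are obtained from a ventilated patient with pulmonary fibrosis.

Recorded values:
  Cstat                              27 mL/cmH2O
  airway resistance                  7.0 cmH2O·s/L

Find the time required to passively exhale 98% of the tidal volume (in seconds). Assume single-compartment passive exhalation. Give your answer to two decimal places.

τ = R × C = 7.0 × 27 mL/cmH2O = 7.0 × 0.027 L/cmH2O = 0.189 s.
Exhaled fraction f = 1 − e^(−t/τ) → t = −τ·ln(1 − f) = −0.189·ln(0.02) = 0.7394 s.

0.74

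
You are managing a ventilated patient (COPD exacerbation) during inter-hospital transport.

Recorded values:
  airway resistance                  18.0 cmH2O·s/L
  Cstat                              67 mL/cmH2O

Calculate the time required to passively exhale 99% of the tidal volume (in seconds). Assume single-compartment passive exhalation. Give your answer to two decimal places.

τ = R × C = 18.0 × 67 mL/cmH2O = 18.0 × 0.067 L/cmH2O = 1.206 s.
Exhaled fraction f = 1 − e^(−t/τ) → t = −τ·ln(1 − f) = −1.206·ln(0.01) = 5.554 s.

5.55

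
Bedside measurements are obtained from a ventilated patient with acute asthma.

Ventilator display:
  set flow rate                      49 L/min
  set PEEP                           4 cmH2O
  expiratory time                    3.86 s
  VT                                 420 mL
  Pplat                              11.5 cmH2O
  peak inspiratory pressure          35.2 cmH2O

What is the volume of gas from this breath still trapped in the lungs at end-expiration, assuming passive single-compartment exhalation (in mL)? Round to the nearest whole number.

39

Flow: 49 L/min ÷ 60 = 0.8167 L/s.
R = (PIP − Pplat)/V̇ = (35.2 − 11.5) / 0.8167 = 23.7/0.8167 = 29.019 cmH2O·s/L.
C = Vt/(Pplat − PEEP) = 420.0 / (11.5 − 4) = 420.0/7.5 = 56.0 mL/cmH2O.
τ = R × C = 29.019 × 0.056 L/cmH2O = 1.625 s.
Fraction remaining = e^(−Te/τ) = e^(−3.86/1.625) = 0.09298.
Trapped volume = 420.0 × 0.09298 = 39.052 mL.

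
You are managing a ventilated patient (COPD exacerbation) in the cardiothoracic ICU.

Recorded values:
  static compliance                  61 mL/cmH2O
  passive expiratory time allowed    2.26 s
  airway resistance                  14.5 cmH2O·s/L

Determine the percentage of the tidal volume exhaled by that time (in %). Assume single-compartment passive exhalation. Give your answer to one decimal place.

τ = R × C = 14.5 × 61 mL/cmH2O = 14.5 × 0.061 L/cmH2O = 0.8845 s.
Passive exhalation: V(t)/V₀ = e^(−t/τ) = e^(−2.26/0.8845) = 0.07768.
Fraction exhaled = 1 − 0.07768 = 0.9223 → 92.23%.

92.2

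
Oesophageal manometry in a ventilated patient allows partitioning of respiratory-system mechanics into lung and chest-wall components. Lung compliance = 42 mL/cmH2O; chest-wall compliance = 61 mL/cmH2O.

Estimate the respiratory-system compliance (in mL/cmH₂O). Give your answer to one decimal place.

24.9

Lung and chest wall are elastances in series: 1/Crs = 1/CL + 1/Ccw.
1/Crs = 1/42 + 1/61 = 0.0402.
Crs = 24.876 mL/cmH2O.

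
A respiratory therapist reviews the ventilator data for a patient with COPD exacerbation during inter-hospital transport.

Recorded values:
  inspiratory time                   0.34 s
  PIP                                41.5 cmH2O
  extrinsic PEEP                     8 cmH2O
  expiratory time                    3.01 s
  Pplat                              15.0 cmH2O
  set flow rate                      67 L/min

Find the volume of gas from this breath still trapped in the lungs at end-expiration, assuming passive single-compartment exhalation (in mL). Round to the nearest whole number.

37

Flow: 67 L/min ÷ 60 = 1.1167 L/s.
Vt = flow × Ti = 1.1167 L/s × 0.34 s × 1000 mL/L = 379.68 mL.
R = (PIP − Pplat)/V̇ = (41.5 − 15.0) / 1.1167 = 26.5/1.1167 = 23.731 cmH2O·s/L.
C = Vt/(Pplat − PEEP) = 379.68 / (15.0 − 8) = 379.68/7.0 = 54.24 mL/cmH2O.
τ = R × C = 23.731 × 0.05424 L/cmH2O = 1.287 s.
Fraction remaining = e^(−Te/τ) = e^(−3.01/1.287) = 0.09645.
Trapped volume = 379.68 × 0.09645 = 36.62 mL.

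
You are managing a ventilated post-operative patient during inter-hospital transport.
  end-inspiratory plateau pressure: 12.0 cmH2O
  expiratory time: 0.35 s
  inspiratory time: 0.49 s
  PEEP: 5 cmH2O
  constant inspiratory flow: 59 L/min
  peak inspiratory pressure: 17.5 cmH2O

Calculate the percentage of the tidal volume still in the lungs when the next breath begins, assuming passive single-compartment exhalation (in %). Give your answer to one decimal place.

40.3

Flow: 59 L/min ÷ 60 = 0.9833 L/s.
Vt = flow × Ti = 0.9833 L/s × 0.49 s × 1000 mL/L = 481.82 mL.
R = (PIP − Pplat)/V̇ = (17.5 − 12.0) / 0.9833 = 5.5/0.9833 = 5.593 cmH2O·s/L.
C = Vt/(Pplat − PEEP) = 481.82 / (12.0 − 5) = 481.82/7.0 = 68.831 mL/cmH2O.
τ = R × C = 5.593 × 0.06883 L/cmH2O = 0.385 s.
Fraction remaining at end-expiration = e^(−Te/τ) = e^(−0.35/0.385) = 0.4029 → 40.29%.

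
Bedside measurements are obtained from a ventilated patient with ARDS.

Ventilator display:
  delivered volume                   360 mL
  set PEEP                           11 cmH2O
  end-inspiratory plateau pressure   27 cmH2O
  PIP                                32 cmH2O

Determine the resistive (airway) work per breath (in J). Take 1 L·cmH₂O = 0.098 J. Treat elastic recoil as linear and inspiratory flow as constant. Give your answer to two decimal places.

0.18

With constant inspiratory flow the resistive pressure is constant at PIP − Pplat = 32 − 27 = 5.0 cmH2O, so resistive work = 5.0 × 0.360 = 1.8 L·cmH2O.
× 0.098 J/(L·cmH2O) → 0.1764 J.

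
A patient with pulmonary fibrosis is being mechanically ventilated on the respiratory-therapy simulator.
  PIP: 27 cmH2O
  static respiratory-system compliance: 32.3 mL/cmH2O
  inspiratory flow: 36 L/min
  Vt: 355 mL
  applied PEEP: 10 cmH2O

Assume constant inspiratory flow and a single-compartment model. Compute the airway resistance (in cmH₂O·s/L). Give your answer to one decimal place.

10.0

Flow: 36 L/min ÷ 60 = 0.6 L/s.
Equation of motion (constant flow): PIP = Vt/C + R·V̇ + PEEP.
R·V̇ = PIP − Vt/C − PEEP = 27 − 355/32.3 − 10 = 27 − 10.991 − 10 = 6.009 cmH2O.
R = 6.009 / 0.6 = 10.015 cmH2O·s/L.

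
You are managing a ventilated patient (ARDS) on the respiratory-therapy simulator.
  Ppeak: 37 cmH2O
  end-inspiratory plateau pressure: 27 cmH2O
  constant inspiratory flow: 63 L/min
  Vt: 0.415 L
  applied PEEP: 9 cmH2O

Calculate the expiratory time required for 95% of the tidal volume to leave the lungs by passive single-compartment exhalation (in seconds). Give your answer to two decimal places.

0.66

Flow: 63 L/min ÷ 60 = 1.05 L/s.
R = (PIP − Pplat)/V̇ = (37 − 27) / 1.05 = 10.0/1.05 = 9.524 cmH2O·s/L.
C = Vt/(Pplat − PEEP) = 415.0 / (27 − 9) = 415.0/18.0 = 23.056 mL/cmH2O.
τ = R × C = 9.524 × 0.02306 L/cmH2O = 0.2196 s.
t = −τ·ln(1 − 0.95) = −0.2196·ln(0.05) = 0.6579 s.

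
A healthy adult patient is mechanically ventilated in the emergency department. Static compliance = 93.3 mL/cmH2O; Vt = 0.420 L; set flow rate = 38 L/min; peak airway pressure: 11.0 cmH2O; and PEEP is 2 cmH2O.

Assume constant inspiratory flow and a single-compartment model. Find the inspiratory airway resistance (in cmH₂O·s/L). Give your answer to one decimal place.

7.1

Flow: 38 L/min ÷ 60 = 0.6333 L/s.
Equation of motion (constant flow): PIP = Vt/C + R·V̇ + PEEP.
R·V̇ = PIP − Vt/C − PEEP = 11.0 − 420/93.3 − 2 = 11.0 − 4.502 − 2 = 4.498 cmH2O.
R = 4.498 / 0.6333 = 7.102 cmH2O·s/L.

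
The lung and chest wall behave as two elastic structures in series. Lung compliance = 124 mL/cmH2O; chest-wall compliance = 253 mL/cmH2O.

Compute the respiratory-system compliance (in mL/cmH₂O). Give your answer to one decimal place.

83.2

Lung and chest wall are elastances in series: 1/Crs = 1/CL + 1/Ccw.
1/Crs = 1/124 + 1/253 = 0.01202.
Crs = 83.195 mL/cmH2O.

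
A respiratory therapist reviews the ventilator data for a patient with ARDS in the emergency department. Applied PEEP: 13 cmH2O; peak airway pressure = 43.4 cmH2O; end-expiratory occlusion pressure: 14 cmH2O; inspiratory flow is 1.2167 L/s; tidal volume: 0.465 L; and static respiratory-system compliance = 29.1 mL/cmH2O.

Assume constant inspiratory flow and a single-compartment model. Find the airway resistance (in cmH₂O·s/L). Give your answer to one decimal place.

11.0

Total PEEP = 14 cmH2O (set 13 + intrinsic 1); this is the baseline alveolar pressure.
Equation of motion (constant flow): PIP = Vt/C + R·V̇ + PEEP.
R·V̇ = PIP − Vt/C − PEEP = 43.4 − 465/29.1 − 14 = 43.4 − 15.979 − 14 = 13.421 cmH2O.
R = 13.421 / 1.2167 = 11.031 cmH2O·s/L.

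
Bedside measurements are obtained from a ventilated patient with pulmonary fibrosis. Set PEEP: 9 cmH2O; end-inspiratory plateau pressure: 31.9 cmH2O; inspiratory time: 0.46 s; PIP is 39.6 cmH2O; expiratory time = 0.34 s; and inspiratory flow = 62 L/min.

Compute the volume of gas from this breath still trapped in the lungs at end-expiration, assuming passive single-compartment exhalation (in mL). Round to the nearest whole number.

Flow: 62 L/min ÷ 60 = 1.0333 L/s.
Vt = flow × Ti = 1.0333 L/s × 0.46 s × 1000 mL/L = 475.32 mL.
R = (PIP − Pplat)/V̇ = (39.6 − 31.9) / 1.0333 = 7.7/1.0333 = 7.452 cmH2O·s/L.
C = Vt/(Pplat − PEEP) = 475.32 / (31.9 − 9) = 475.32/22.9 = 20.756 mL/cmH2O.
τ = R × C = 7.452 × 0.02076 L/cmH2O = 0.1547 s.
Fraction remaining = e^(−Te/τ) = e^(−0.34/0.1547) = 0.111.
Trapped volume = 475.32 × 0.111 = 52.761 mL.

53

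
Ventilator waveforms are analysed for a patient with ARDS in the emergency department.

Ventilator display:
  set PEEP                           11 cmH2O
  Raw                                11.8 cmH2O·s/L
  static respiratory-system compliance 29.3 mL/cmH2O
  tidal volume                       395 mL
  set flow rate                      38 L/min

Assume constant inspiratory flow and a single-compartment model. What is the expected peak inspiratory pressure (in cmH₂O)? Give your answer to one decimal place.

Flow: 38 L/min ÷ 60 = 0.6333 L/s.
Equation of motion (constant flow): PIP = Vt/C + R·V̇ + PEEP.
PIP = 395/29.3 + 11.8×0.6333 + 11 = 13.481 + 7.473 + 11 = 31.954 cmH2O.

32.0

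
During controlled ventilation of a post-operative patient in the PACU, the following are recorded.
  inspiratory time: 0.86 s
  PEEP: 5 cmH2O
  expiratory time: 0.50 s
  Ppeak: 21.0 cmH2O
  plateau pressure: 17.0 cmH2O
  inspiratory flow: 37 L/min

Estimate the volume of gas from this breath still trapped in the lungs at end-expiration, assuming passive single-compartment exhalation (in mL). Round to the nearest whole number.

Flow: 37 L/min ÷ 60 = 0.6167 L/s.
Vt = flow × Ti = 0.6167 L/s × 0.86 s × 1000 mL/L = 530.36 mL.
R = (PIP − Pplat)/V̇ = (21.0 − 17.0) / 0.6167 = 4.0/0.6167 = 6.486 cmH2O·s/L.
C = Vt/(Pplat − PEEP) = 530.36 / (17.0 − 5) = 530.36/12.0 = 44.197 mL/cmH2O.
τ = R × C = 6.486 × 0.0442 L/cmH2O = 0.2867 s.
Fraction remaining = e^(−Te/τ) = e^(−0.50/0.2867) = 0.1748.
Trapped volume = 530.36 × 0.1748 = 92.707 mL.

93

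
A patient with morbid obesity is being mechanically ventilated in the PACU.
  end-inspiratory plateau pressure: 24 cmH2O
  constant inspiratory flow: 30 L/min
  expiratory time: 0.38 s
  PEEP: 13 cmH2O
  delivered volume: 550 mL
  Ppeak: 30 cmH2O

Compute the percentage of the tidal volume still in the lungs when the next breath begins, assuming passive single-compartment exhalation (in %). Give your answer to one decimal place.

53.1

Flow: 30 L/min ÷ 60 = 0.5 L/s.
R = (PIP − Pplat)/V̇ = (30 − 24) / 0.5 = 6.0/0.5 = 12.0 cmH2O·s/L.
C = Vt/(Pplat − PEEP) = 550.0 / (24 − 13) = 550.0/11.0 = 50.0 mL/cmH2O.
τ = R × C = 12.0 × 0.05 L/cmH2O = 0.6 s.
Fraction remaining at end-expiration = e^(−Te/τ) = e^(−0.38/0.6) = 0.5308 → 53.08%.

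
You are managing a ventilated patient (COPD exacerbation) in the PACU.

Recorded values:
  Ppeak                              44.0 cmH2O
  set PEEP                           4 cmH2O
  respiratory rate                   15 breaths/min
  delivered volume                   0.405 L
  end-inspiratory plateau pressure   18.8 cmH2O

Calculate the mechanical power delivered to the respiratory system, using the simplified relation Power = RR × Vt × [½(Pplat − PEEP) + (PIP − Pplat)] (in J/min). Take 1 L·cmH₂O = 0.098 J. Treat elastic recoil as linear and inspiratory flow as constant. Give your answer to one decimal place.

19.4

Per-breath work = Vt × [½(Pplat−PEEP) + (PIP−Pplat)] = 0.405 × [0.5×14.8 + 25.2] = 0.405 × 32.6 = 13.203 L·cmH2O.
Power = 15 × 13.203 = 198.05 L·cmH2O/min.
× 0.098 J/(L·cmH2O) → 19.409 J/min.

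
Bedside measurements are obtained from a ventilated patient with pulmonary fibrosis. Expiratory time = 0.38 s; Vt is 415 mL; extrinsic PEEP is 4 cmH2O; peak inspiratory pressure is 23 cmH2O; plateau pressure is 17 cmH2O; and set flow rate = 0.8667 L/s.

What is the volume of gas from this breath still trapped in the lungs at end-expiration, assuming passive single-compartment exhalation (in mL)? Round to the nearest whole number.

74

R = (PIP − Pplat)/V̇ = (23 − 17) / 0.8667 = 6.0/0.8667 = 6.923 cmH2O·s/L.
C = Vt/(Pplat − PEEP) = 415.0 / (17 − 4) = 415.0/13.0 = 31.923 mL/cmH2O.
τ = R × C = 6.923 × 0.03192 L/cmH2O = 0.221 s.
Fraction remaining = e^(−Te/τ) = e^(−0.38/0.221) = 0.1792.
Trapped volume = 415.0 × 0.1792 = 74.368 mL.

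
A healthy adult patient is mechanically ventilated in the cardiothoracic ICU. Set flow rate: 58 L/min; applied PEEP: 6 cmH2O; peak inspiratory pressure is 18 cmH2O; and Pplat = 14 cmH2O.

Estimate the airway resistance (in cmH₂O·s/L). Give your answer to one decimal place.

Flow: 58 L/min ÷ 60 = 0.9667 L/s.
Raw = (PIP − Pplat) / flow = (18 − 14) / 0.9667 = 4.0 / 0.9667 = 4.138 cmH2O·s/L.

4.1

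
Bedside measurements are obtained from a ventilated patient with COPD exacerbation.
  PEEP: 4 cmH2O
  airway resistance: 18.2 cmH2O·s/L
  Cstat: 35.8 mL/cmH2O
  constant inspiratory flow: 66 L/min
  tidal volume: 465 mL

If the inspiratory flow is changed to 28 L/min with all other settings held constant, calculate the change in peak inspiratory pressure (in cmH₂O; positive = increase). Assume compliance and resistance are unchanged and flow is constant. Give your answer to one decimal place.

-11.5

Flow: 66 L/min ÷ 60 = 1.1 L/s.
New flow: 28 L/min ÷ 60 = 0.4667 L/s.
PIP = Vt/C + R·V̇ + PEEP (constant-flow equation of motion).
Only the resistive term changes: ΔPIP = R × ΔV̇ = 18.2 × (0.4667 − 1.1) = 18.2 × -0.6333 = -11.526 cmH2O.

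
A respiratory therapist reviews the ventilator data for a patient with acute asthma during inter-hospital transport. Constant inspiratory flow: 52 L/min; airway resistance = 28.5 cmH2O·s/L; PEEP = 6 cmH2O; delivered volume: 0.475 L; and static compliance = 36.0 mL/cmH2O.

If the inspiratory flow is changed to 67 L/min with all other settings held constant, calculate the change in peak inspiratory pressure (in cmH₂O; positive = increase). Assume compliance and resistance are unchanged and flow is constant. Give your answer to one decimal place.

7.1

Flow: 52 L/min ÷ 60 = 0.8667 L/s.
New flow: 67 L/min ÷ 60 = 1.1167 L/s.
PIP = Vt/C + R·V̇ + PEEP (constant-flow equation of motion).
Only the resistive term changes: ΔPIP = R × ΔV̇ = 28.5 × (1.1167 − 0.8667) = 28.5 × 0.25 = 7.125 cmH2O.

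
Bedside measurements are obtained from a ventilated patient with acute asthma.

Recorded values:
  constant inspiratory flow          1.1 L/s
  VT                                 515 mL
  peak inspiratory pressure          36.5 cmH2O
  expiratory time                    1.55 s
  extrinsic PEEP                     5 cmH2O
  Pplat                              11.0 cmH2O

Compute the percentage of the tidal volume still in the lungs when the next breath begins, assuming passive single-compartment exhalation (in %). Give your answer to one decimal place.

45.9

R = (PIP − Pplat)/V̇ = (36.5 − 11.0) / 1.1 = 25.5/1.1 = 23.182 cmH2O·s/L.
C = Vt/(Pplat − PEEP) = 515.0 / (11.0 − 5) = 515.0/6.0 = 85.833 mL/cmH2O.
τ = R × C = 23.182 × 0.08583 L/cmH2O = 1.99 s.
Fraction remaining at end-expiration = e^(−Te/τ) = e^(−1.55/1.99) = 0.4589 → 45.89%.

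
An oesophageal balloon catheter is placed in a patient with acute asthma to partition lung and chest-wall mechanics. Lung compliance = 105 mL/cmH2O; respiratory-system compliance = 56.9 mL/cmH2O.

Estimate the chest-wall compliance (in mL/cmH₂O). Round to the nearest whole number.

1/Ccw = 1/Crs − 1/CL.
1/Ccw = 1/56.9 − 1/105 = 0.008051.
Ccw = 124.21 mL/cmH2O.

124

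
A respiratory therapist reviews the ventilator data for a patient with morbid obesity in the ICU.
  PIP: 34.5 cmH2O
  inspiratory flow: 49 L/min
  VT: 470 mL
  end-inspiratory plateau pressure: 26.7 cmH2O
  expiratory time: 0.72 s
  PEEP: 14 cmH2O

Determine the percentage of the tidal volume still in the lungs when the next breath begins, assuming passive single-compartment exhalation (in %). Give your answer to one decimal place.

Flow: 49 L/min ÷ 60 = 0.8167 L/s.
R = (PIP − Pplat)/V̇ = (34.5 − 26.7) / 0.8167 = 7.8/0.8167 = 9.551 cmH2O·s/L.
C = Vt/(Pplat − PEEP) = 470.0 / (26.7 − 14) = 470.0/12.7 = 37.008 mL/cmH2O.
τ = R × C = 9.551 × 0.03701 L/cmH2O = 0.3535 s.
Fraction remaining at end-expiration = e^(−Te/τ) = e^(−0.72/0.3535) = 0.1304 → 13.04%.

13.0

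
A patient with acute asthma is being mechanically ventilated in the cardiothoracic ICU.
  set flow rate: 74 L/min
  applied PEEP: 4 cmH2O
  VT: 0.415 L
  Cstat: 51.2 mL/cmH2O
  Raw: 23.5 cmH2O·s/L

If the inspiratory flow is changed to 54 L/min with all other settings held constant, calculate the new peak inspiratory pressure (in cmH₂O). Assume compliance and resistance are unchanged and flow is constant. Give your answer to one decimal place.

33.3

Flow: 74 L/min ÷ 60 = 1.2333 L/s.
New flow: 54 L/min ÷ 60 = 0.9 L/s.
PIP = Vt/C + R·V̇ + PEEP (constant-flow equation of motion).
Only the resistive term changes: ΔPIP = R × ΔV̇ = 23.5 × (0.9 − 1.2333) = 23.5 × -0.3333 = -7.833 cmH2O.
Original PIP = 415/51.2 + 23.5×1.2333 + 4 = 41.088 cmH2O; new PIP = 41.088 + (-7.833) = 33.255 cmH2O.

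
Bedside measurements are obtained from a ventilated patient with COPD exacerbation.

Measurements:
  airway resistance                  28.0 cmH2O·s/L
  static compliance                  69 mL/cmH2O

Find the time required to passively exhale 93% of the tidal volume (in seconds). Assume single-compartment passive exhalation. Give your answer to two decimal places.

5.14

τ = R × C = 28.0 × 69 mL/cmH2O = 28.0 × 0.069 L/cmH2O = 1.932 s.
Exhaled fraction f = 1 − e^(−t/τ) → t = −τ·ln(1 − f) = −1.932·ln(0.07) = 5.138 s.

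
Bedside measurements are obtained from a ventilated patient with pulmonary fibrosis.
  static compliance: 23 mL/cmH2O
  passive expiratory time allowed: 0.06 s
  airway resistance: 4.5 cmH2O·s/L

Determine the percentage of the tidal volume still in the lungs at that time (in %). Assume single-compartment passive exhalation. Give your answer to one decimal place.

τ = R × C = 4.5 × 23 mL/cmH2O = 4.5 × 0.023 L/cmH2O = 0.1035 s.
Passive exhalation: V(t)/V₀ = e^(−t/τ) = e^(−0.06/0.1035) = 0.5601.
Fraction remaining = 0.5601 → 56.01%.

56.0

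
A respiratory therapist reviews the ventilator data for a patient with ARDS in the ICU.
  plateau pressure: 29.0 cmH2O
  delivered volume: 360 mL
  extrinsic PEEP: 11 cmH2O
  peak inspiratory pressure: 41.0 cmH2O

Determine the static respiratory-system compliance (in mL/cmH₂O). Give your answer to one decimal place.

Cstat = Vt / (Pplat − PEEP) = 360 / (29.0 − 11) = 360 / 18.0 = 20.0 mL/cmH2O.

20.0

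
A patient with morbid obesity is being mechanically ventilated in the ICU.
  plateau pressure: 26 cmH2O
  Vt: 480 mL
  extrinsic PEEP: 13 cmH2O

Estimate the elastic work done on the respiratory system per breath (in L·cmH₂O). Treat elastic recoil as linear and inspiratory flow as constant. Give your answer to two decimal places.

3.12

Elastic work ≈ ½ × (Pplat − PEEP) × Vt = 0.5 × (26 − 13) × 0.480 L = 0.5 × 13.0 × 0.480 = 3.12 L·cmH2O.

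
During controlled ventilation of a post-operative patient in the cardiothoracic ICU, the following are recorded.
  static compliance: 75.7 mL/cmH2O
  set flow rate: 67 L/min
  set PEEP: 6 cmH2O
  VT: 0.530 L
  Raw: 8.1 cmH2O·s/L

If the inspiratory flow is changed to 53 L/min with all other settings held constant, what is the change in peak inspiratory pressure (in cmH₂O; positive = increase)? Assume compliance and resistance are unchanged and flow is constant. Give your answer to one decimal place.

-1.9

Flow: 67 L/min ÷ 60 = 1.1167 L/s.
New flow: 53 L/min ÷ 60 = 0.8833 L/s.
PIP = Vt/C + R·V̇ + PEEP (constant-flow equation of motion).
Only the resistive term changes: ΔPIP = R × ΔV̇ = 8.1 × (0.8833 − 1.1167) = 8.1 × -0.2334 = -1.891 cmH2O.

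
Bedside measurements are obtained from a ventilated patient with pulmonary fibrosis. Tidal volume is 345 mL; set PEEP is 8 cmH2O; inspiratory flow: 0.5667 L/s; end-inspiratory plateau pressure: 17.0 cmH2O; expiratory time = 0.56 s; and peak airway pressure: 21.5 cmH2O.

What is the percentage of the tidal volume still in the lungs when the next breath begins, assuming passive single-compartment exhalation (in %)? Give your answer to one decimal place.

15.9

R = (PIP − Pplat)/V̇ = (21.5 − 17.0) / 0.5667 = 4.5/0.5667 = 7.941 cmH2O·s/L.
C = Vt/(Pplat − PEEP) = 345.0 / (17.0 − 8) = 345.0/9.0 = 38.333 mL/cmH2O.
τ = R × C = 7.941 × 0.03833 L/cmH2O = 0.3044 s.
Fraction remaining at end-expiration = e^(−Te/τ) = e^(−0.56/0.3044) = 0.1589 → 15.89%.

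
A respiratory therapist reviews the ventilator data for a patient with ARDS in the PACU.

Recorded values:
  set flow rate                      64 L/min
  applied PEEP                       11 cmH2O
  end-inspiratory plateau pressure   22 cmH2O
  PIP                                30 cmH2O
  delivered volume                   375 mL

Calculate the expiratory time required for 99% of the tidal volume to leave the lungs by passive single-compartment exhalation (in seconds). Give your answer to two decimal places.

1.18

Flow: 64 L/min ÷ 60 = 1.0667 L/s.
R = (PIP − Pplat)/V̇ = (30 − 22) / 1.0667 = 8.0/1.0667 = 7.5 cmH2O·s/L.
C = Vt/(Pplat − PEEP) = 375.0 / (22 − 11) = 375.0/11.0 = 34.091 mL/cmH2O.
τ = R × C = 7.5 × 0.03409 L/cmH2O = 0.2557 s.
t = −τ·ln(1 − 0.99) = −0.2557·ln(0.01) = 1.178 s.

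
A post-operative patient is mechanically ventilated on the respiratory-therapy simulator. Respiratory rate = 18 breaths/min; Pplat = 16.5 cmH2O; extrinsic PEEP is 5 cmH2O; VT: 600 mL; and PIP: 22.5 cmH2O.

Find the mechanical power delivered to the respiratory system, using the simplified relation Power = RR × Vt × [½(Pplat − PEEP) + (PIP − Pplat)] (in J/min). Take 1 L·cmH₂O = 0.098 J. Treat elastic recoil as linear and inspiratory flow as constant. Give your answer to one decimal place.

12.4

Per-breath work = Vt × [½(Pplat−PEEP) + (PIP−Pplat)] = 0.600 × [0.5×11.5 + 6.0] = 0.600 × 11.75 = 7.05 L·cmH2O.
Power = 18 × 7.05 = 126.9 L·cmH2O/min.
× 0.098 J/(L·cmH2O) → 12.436 J/min.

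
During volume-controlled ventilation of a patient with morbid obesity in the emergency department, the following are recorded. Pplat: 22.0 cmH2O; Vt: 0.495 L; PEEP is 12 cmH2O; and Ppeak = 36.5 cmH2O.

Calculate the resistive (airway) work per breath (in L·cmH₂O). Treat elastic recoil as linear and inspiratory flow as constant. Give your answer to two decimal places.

With constant inspiratory flow the resistive pressure is constant at PIP − Pplat = 36.5 − 22.0 = 14.5 cmH2O, so resistive work = 14.5 × 0.495 = 7.178 L·cmH2O.

7.18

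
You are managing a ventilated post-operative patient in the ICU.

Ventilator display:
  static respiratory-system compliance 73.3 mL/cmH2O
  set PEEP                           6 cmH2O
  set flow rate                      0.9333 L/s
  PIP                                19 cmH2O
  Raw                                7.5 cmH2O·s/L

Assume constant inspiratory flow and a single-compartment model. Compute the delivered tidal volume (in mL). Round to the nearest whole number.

Equation of motion (constant flow): PIP = Vt/C + R·V̇ + PEEP.
Vt/C = PIP − R·V̇ − PEEP = 19 − 7.0 − 6 = 6.0 cmH2O.
Vt = C × 6.0 = 73.3 × 6.0 = 439.8 mL.

440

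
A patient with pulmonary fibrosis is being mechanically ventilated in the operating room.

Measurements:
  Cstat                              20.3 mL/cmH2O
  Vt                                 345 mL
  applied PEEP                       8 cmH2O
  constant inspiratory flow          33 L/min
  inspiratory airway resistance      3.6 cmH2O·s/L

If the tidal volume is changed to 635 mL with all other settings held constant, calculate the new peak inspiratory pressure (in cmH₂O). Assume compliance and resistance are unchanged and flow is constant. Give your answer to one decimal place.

41.3

Flow: 33 L/min ÷ 60 = 0.55 L/s.
PIP = Vt/C + R·V̇ + PEEP (constant-flow equation of motion).
Only the elastic term changes: ΔPIP = ΔVt / C = (635 − 345) / 20.3 = 14.286 cmH2O.
Original PIP = 345/20.3 + 3.6×0.55 + 8 = 26.975 cmH2O; new PIP = 26.975 + (14.286) = 41.261 cmH2O.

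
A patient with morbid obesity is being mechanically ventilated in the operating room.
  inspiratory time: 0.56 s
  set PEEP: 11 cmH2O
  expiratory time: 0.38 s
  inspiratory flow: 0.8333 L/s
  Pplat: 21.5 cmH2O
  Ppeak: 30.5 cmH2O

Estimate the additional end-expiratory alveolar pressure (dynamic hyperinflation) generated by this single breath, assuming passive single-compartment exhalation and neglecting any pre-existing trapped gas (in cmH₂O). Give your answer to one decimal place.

4.8

Vt = flow × Ti = 0.8333 L/s × 0.56 s × 1000 mL/L = 466.65 mL.
R = (PIP − Pplat)/V̇ = (30.5 − 21.5) / 0.8333 = 9.0/0.8333 = 10.8 cmH2O·s/L.
C = Vt/(Pplat − PEEP) = 466.65 / (21.5 − 11) = 466.65/10.5 = 44.443 mL/cmH2O.
τ = R × C = 10.8 × 0.04444 L/cmH2O = 0.48 s.
Fraction remaining = e^(−Te/τ) = e^(−0.38/0.48) = 0.4531; trapped volume = 466.65 × 0.4531 = 211.44 mL.
Additional alveolar pressure from trapping ≈ V_trapped / C = 211.44 / 44.443 = 4.758 cmH2O.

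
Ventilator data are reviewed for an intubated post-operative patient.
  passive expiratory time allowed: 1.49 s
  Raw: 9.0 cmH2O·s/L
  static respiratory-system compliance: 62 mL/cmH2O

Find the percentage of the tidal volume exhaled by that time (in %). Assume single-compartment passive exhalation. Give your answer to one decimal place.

τ = R × C = 9.0 × 62 mL/cmH2O = 9.0 × 0.062 L/cmH2O = 0.558 s.
Passive exhalation: V(t)/V₀ = e^(−t/τ) = e^(−1.49/0.558) = 0.06923.
Fraction exhaled = 1 − 0.06923 = 0.9308 → 93.08%.

93.1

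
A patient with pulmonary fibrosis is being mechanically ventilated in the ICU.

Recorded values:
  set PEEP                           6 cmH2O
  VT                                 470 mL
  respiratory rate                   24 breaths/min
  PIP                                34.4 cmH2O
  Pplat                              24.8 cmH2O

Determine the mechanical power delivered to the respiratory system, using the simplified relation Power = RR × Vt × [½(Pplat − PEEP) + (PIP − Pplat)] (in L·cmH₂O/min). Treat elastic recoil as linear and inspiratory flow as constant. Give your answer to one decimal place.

Per-breath work = Vt × [½(Pplat−PEEP) + (PIP−Pplat)] = 0.470 × [0.5×18.8 + 9.6] = 0.470 × 19.0 = 8.93 L·cmH2O.
Power = 24 × 8.93 = 214.32 L·cmH2O/min.

214.3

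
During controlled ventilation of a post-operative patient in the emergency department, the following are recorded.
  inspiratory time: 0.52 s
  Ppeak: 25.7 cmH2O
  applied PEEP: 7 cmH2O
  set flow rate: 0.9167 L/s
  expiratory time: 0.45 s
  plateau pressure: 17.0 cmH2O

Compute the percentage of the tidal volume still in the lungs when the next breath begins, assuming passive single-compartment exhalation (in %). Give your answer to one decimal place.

Vt = flow × Ti = 0.9167 L/s × 0.52 s × 1000 mL/L = 476.68 mL.
R = (PIP − Pplat)/V̇ = (25.7 − 17.0) / 0.9167 = 8.7/0.9167 = 9.491 cmH2O·s/L.
C = Vt/(Pplat − PEEP) = 476.68 / (17.0 − 7) = 476.68/10.0 = 47.668 mL/cmH2O.
τ = R × C = 9.491 × 0.04767 L/cmH2O = 0.4524 s.
Fraction remaining at end-expiration = e^(−Te/τ) = e^(−0.45/0.4524) = 0.3698 → 36.98%.

37.0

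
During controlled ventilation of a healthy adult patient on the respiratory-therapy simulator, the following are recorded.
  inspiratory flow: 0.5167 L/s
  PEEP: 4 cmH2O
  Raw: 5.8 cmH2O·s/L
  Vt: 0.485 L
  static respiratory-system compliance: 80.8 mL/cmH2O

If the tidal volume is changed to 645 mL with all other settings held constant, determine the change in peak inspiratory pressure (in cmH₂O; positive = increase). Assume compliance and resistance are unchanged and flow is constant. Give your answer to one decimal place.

PIP = Vt/C + R·V̇ + PEEP (constant-flow equation of motion).
Only the elastic term changes: ΔPIP = ΔVt / C = (645 − 485) / 80.8 = 1.98 cmH2O.

2.0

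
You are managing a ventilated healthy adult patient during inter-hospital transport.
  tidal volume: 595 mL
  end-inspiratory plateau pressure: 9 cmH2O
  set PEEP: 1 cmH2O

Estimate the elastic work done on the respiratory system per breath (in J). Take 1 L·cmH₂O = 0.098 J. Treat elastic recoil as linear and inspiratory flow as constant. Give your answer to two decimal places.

0.23

Elastic work ≈ ½ × (Pplat − PEEP) × Vt = 0.5 × (9 − 1) × 0.595 L = 0.5 × 8.0 × 0.595 = 2.38 L·cmH2O.
× 0.098 J/(L·cmH2O) → 0.2332 J.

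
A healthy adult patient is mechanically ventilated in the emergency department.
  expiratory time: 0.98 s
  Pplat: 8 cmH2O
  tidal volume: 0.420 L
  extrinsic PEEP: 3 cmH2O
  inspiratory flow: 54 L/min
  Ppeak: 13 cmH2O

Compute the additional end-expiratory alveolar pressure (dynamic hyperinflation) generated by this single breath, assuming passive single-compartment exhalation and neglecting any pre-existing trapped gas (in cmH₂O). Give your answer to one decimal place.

0.6

Flow: 54 L/min ÷ 60 = 0.9 L/s.
R = (PIP − Pplat)/V̇ = (13 − 8) / 0.9 = 5.0/0.9 = 5.556 cmH2O·s/L.
C = Vt/(Pplat − PEEP) = 420.0 / (8 − 3) = 420.0/5.0 = 84.0 mL/cmH2O.
τ = R × C = 5.556 × 0.084 L/cmH2O = 0.4667 s.
Fraction remaining = e^(−Te/τ) = e^(−0.98/0.4667) = 0.1225; trapped volume = 420.0 × 0.1225 = 51.45 mL.
Additional alveolar pressure from trapping ≈ V_trapped / C = 51.45 / 84.0 = 0.6125 cmH2O.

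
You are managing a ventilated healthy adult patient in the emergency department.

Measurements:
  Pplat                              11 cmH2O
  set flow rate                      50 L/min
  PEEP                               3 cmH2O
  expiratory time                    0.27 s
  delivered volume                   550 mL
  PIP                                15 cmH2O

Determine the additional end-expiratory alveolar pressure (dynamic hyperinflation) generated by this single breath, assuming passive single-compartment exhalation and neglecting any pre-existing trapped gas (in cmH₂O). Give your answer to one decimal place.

Flow: 50 L/min ÷ 60 = 0.8333 L/s.
R = (PIP − Pplat)/V̇ = (15 − 11) / 0.8333 = 4.0/0.8333 = 4.8 cmH2O·s/L.
C = Vt/(Pplat − PEEP) = 550.0 / (11 − 3) = 550.0/8.0 = 68.75 mL/cmH2O.
τ = R × C = 4.8 × 0.06875 L/cmH2O = 0.33 s.
Fraction remaining = e^(−Te/τ) = e^(−0.27/0.33) = 0.4412; trapped volume = 550.0 × 0.4412 = 242.66 mL.
Additional alveolar pressure from trapping ≈ V_trapped / C = 242.66 / 68.75 = 3.53 cmH2O.

3.5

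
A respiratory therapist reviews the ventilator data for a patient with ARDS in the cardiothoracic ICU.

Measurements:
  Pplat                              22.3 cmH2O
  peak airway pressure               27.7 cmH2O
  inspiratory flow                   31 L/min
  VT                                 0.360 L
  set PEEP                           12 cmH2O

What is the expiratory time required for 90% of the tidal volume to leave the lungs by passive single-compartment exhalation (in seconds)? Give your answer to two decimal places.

0.84

Flow: 31 L/min ÷ 60 = 0.5167 L/s.
R = (PIP − Pplat)/V̇ = (27.7 − 22.3) / 0.5167 = 5.4/0.5167 = 10.451 cmH2O·s/L.
C = Vt/(Pplat − PEEP) = 360.0 / (22.3 − 12) = 360.0/10.3 = 34.951 mL/cmH2O.
τ = R × C = 10.451 × 0.03495 L/cmH2O = 0.3653 s.
t = −τ·ln(1 − 0.90) = −0.3653·ln(0.1) = 0.8411 s.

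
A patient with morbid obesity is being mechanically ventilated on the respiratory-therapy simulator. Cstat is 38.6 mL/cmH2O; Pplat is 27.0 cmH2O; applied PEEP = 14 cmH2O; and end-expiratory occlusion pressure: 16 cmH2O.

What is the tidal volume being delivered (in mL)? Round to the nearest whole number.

425

End-expiratory occlusion gives total PEEP = 16 cmH2O (intrinsic PEEP = 16 − 14 = 2). Use total PEEP for the elastic gradient.
Vt = Cstat × (Pplat − PEEPtotal) = 38.6 × (27.0 − 16) = 38.6 × 11.0 = 424.6 mL.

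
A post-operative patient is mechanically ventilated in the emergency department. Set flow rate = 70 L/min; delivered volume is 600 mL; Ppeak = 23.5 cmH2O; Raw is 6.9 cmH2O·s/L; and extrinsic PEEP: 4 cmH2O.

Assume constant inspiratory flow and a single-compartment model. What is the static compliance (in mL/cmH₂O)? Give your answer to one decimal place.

Flow: 70 L/min ÷ 60 = 1.1667 L/s.
Equation of motion (constant flow): PIP = Vt/C + R·V̇ + PEEP.
Vt/C = PIP − R·V̇ − PEEP = 23.5 − 6.9×1.1667 − 4 = 23.5 − 8.05 − 4 = 11.45 cmH2O.
C = Vt / 11.45 = 600 / 11.45 = 52.402 mL/cmH2O.

52.4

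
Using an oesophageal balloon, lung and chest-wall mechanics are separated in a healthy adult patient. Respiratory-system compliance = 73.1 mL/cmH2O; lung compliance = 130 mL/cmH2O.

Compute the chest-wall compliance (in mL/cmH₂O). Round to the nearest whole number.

167

1/Ccw = 1/Crs − 1/CL.
1/Ccw = 1/73.1 − 1/130 = 0.005988.
Ccw = 167.0 mL/cmH2O.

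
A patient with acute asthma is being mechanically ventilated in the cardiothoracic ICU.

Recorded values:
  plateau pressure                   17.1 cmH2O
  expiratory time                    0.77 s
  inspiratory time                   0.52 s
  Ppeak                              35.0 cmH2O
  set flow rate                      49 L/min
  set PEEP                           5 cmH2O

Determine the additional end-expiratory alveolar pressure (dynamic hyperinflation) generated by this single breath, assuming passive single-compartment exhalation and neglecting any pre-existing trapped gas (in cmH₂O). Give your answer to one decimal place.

4.4

Flow: 49 L/min ÷ 60 = 0.8167 L/s.
Vt = flow × Ti = 0.8167 L/s × 0.52 s × 1000 mL/L = 424.68 mL.
R = (PIP − Pplat)/V̇ = (35.0 − 17.1) / 0.8167 = 17.9/0.8167 = 21.917 cmH2O·s/L.
C = Vt/(Pplat − PEEP) = 424.68 / (17.1 − 5) = 424.68/12.1 = 35.098 mL/cmH2O.
τ = R × C = 21.917 × 0.0351 L/cmH2O = 0.7693 s.
Fraction remaining = e^(−Te/τ) = e^(−0.77/0.7693) = 0.3675; trapped volume = 424.68 × 0.3675 = 156.07 mL.
Additional alveolar pressure from trapping ≈ V_trapped / C = 156.07 / 35.098 = 4.447 cmH2O.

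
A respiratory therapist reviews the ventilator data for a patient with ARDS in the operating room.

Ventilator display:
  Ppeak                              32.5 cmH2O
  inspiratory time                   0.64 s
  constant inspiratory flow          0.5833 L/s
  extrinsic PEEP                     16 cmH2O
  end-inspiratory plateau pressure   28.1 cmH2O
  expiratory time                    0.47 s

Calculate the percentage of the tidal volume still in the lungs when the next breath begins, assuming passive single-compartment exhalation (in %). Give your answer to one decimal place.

13.3

Vt = flow × Ti = 0.5833 L/s × 0.64 s × 1000 mL/L = 373.31 mL.
R = (PIP − Pplat)/V̇ = (32.5 − 28.1) / 0.5833 = 4.4/0.5833 = 7.543 cmH2O·s/L.
C = Vt/(Pplat − PEEP) = 373.31 / (28.1 − 16) = 373.31/12.1 = 30.852 mL/cmH2O.
τ = R × C = 7.543 × 0.03085 L/cmH2O = 0.2327 s.
Fraction remaining at end-expiration = e^(−Te/τ) = e^(−0.47/0.2327) = 0.1327 → 13.27%.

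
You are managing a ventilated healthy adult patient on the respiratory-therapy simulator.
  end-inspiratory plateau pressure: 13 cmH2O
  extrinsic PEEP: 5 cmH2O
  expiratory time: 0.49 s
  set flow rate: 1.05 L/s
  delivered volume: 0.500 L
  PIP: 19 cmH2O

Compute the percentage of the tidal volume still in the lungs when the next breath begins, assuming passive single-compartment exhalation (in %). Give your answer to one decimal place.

25.4

R = (PIP − Pplat)/V̇ = (19 − 13) / 1.05 = 6.0/1.05 = 5.714 cmH2O·s/L.
C = Vt/(Pplat − PEEP) = 500.0 / (13 − 5) = 500.0/8.0 = 62.5 mL/cmH2O.
τ = R × C = 5.714 × 0.0625 L/cmH2O = 0.3571 s.
Fraction remaining at end-expiration = e^(−Te/τ) = e^(−0.49/0.3571) = 0.2536 → 25.36%.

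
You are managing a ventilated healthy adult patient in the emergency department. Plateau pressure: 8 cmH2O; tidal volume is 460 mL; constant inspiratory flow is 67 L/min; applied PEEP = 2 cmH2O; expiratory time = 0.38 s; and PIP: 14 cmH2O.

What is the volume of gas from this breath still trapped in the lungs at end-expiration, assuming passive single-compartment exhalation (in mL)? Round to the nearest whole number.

183

Flow: 67 L/min ÷ 60 = 1.1167 L/s.
R = (PIP − Pplat)/V̇ = (14 − 8) / 1.1167 = 6.0/1.1167 = 5.373 cmH2O·s/L.
C = Vt/(Pplat − PEEP) = 460.0 / (8 − 2) = 460.0/6.0 = 76.667 mL/cmH2O.
τ = R × C = 5.373 × 0.07667 L/cmH2O = 0.4119 s.
Fraction remaining = e^(−Te/τ) = e^(−0.38/0.4119) = 0.3975.
Trapped volume = 460.0 × 0.3975 = 182.85 mL.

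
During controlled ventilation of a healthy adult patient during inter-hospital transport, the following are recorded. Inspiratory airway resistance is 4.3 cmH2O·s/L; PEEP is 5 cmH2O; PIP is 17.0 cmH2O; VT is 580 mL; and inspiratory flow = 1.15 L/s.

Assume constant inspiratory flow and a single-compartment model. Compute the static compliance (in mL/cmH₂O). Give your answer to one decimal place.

Equation of motion (constant flow): PIP = Vt/C + R·V̇ + PEEP.
Vt/C = PIP − R·V̇ − PEEP = 17.0 − 4.3×1.15 − 5 = 17.0 − 4.945 − 5 = 7.055 cmH2O.
C = Vt / 7.055 = 580 / 7.055 = 82.211 mL/cmH2O.

82.2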